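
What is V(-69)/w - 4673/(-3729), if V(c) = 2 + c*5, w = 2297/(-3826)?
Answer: 4904367703/8565513 ≈ 572.57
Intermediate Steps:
w = -2297/3826 (w = 2297*(-1/3826) = -2297/3826 ≈ -0.60037)
V(c) = 2 + 5*c
V(-69)/w - 4673/(-3729) = (2 + 5*(-69))/(-2297/3826) - 4673/(-3729) = (2 - 345)*(-3826/2297) - 4673*(-1/3729) = -343*(-3826/2297) + 4673/3729 = 1312318/2297 + 4673/3729 = 4904367703/8565513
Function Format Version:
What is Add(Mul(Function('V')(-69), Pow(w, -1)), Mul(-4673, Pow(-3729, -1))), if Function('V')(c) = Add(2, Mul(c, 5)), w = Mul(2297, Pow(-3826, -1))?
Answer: Rational(4904367703, 8565513) ≈ 572.57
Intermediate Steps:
w = Rational(-2297, 3826) (w = Mul(2297, Rational(-1, 3826)) = Rational(-2297, 3826) ≈ -0.60037)
Function('V')(c) = Add(2, Mul(5, c))
Add(Mul(Function('V')(-69), Pow(w, -1)), Mul(-4673, Pow(-3729, -1))) = Add(Mul(Add(2, Mul(5, -69)), Pow(Rational(-2297, 3826), -1)), Mul(-4673, Pow(-3729, -1))) = Add(Mul(Add(2, -345), Rational(-3826, 2297)), Mul(-4673, Rational(-1, 3729))) = Add(Mul(-343, Rational(-3826, 2297)), Rational(4673, 3729)) = Add(Rational(1312318, 2297), Rational(4673, 3729)) = Rational(4904367703, 8565513)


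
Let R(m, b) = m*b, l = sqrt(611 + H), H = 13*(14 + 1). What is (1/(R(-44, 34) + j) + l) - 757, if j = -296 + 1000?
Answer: -599545/792 + sqrt(806) ≈ -728.61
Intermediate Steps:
H = 195 (H = 13*15 = 195)
j = 704
l = sqrt(806) (l = sqrt(611 + 195) = sqrt(806) ≈ 28.390)
R(m, b) = b*m
(1/(R(-44, 34) + j) + l) - 757 = (1/(34*(-44) + 704) + sqrt(806)) - 757 = (1/(-1496 + 704) + sqrt(806)) - 757 = (1/(-792) + sqrt(806)) - 757 = (-1/792 + sqrt(806)) - 757 = -599545/792 + sqrt(806)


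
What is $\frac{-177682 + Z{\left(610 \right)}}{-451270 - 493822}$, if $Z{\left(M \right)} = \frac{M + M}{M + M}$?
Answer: $\frac{177681}{945092} \approx 0.188$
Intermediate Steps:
$Z{\left(M \right)} = 1$ ($Z{\left(M \right)} = \frac{2 M}{2 M} = 2 M \frac{1}{2 M} = 1$)
$\frac{-177682 + Z{\left(610 \right)}}{-451270 - 493822} = \frac{-177682 + 1}{-451270 - 493822} = - \frac{177681}{-945092} = \left(-177681\right) \left(- \frac{1}{945092}\right) = \frac{177681}{945092}$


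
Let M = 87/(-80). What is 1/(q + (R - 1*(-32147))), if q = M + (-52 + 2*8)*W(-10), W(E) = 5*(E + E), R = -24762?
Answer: 80/878713 ≈ 9.1042e-5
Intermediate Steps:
M = -87/80 (M = 87*(-1/80) = -87/80 ≈ -1.0875)
W(E) = 10*E (W(E) = 5*(2*E) = 10*E)
q = 287913/80 (q = -87/80 + (-52 + 2*8)*(10*(-10)) = -87/80 + (-52 + 16)*(-100) = -87/80 - 36*(-100) = -87/80 + 3600 = 287913/80 ≈ 3598.9)
1/(q + (R - 1*(-32147))) = 1/(287913/80 + (-24762 - 1*(-32147))) = 1/(287913/80 + (-24762 + 32147)) = 1/(287913/80 + 7385) = 1/(878713/80) = 80/878713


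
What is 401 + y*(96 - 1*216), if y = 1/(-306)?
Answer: 20471/51 ≈ 401.39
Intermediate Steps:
y = -1/306 ≈ -0.0032680
401 + y*(96 - 1*216) = 401 - (96 - 1*216)/306 = 401 - (96 - 216)/306 = 401 - 1/306*(-120) = 401 + 20/51 = 20471/51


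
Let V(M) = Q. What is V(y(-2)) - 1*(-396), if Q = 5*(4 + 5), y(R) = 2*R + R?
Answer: 441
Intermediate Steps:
y(R) = 3*R
Q = 45 (Q = 5*9 = 45)
V(M) = 45
V(y(-2)) - 1*(-396) = 45 - 1*(-396) = 45 + 396 = 441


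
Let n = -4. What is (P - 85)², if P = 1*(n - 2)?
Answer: 8281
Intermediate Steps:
P = -6 (P = 1*(-4 - 2) = 1*(-6) = -6)
(P - 85)² = (-6 - 85)² = (-91)² = 8281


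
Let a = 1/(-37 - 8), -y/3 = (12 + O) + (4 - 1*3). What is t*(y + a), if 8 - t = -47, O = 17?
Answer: -44561/9 ≈ -4951.2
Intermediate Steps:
y = -90 (y = -3*((12 + 17) + (4 - 1*3)) = -3*(29 + (4 - 3)) = -3*(29 + 1) = -3*30 = -90)
a = -1/45 (a = 1/(-45) = -1/45 ≈ -0.022222)
t = 55 (t = 8 - 1*(-47) = 8 + 47 = 55)
t*(y + a) = 55*(-90 - 1/45) = 55*(-4051/45) = -44561/9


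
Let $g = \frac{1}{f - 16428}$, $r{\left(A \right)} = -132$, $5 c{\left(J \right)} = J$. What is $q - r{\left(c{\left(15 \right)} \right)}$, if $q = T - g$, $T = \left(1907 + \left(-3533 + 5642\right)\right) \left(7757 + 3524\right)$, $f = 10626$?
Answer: $\frac{262857451657}{5802} \approx 4.5305 \cdot 10^{7}$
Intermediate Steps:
$c{\left(J \right)} = \frac{J}{5}$
$g = - \frac{1}{5802}$ ($g = \frac{1}{10626 - 16428} = \frac{1}{-5802} = - \frac{1}{5802} \approx -0.00017235$)
$T = 45304496$ ($T = \left(1907 + 2109\right) 11281 = 4016 \cdot 11281 = 45304496$)
$q = \frac{262856685793}{5802}$ ($q = 45304496 - - \frac{1}{5802} = 45304496 + \frac{1}{5802} = \frac{262856685793}{5802} \approx 4.5305 \cdot 10^{7}$)
$q - r{\left(c{\left(15 \right)} \right)} = \frac{262856685793}{5802} - -132 = \frac{262856685793}{5802} + 132 = \frac{262857451657}{5802}$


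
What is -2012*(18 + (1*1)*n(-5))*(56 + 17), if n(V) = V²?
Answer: -6315668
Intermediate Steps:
-2012*(18 + (1*1)*n(-5))*(56 + 17) = -2012*(18 + (1*1)*(-5)²)*(56 + 17) = -2012*(18 + 1*25)*73 = -2012*(18 + 25)*73 = -86516*73 = -2012*3139 = -6315668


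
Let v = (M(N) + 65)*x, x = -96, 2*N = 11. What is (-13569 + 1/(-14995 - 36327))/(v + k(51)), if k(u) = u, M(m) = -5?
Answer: 696388219/292997298 ≈ 2.3768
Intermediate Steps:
N = 11/2 (N = (½)*11 = 11/2 ≈ 5.5000)
v = -5760 (v = (-5 + 65)*(-96) = 60*(-96) = -5760)
(-13569 + 1/(-14995 - 36327))/(v + k(51)) = (-13569 + 1/(-14995 - 36327))/(-5760 + 51) = (-13569 + 1/(-51322))/(-5709) = (-13569 - 1/51322)*(-1/5709) = -696388219/51322*(-1/5709) = 696388219/292997298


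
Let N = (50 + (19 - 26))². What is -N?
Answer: -1849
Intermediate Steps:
N = 1849 (N = (50 - 7)² = 43² = 1849)
-N = -1*1849 = -1849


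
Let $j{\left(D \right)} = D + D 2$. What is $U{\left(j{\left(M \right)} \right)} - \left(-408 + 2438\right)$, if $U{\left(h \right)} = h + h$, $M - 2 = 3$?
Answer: $-2000$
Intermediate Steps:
$M = 5$ ($M = 2 + 3 = 5$)
$j{\left(D \right)} = 3 D$ ($j{\left(D \right)} = D + 2 D = 3 D$)
$U{\left(h \right)} = 2 h$
$U{\left(j{\left(M \right)} \right)} - \left(-408 + 2438\right) = 2 \cdot 3 \cdot 5 - \left(-408 + 2438\right) = 2 \cdot 15 - 2030 = 30 - 2030 = -2000$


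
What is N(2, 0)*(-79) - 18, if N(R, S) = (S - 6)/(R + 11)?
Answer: 240/13 ≈ 18.462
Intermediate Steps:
N(R, S) = (-6 + S)/(11 + R)
N(2, 0)*(-79) - 18 = ((-6 + 0)/(11 + 2))*(-79) - 18 = (-6/13)*(-79) - 18 = ((1/13)*(-6))*(-79) - 18 = -6/13*(-79) - 18 = 474/13 - 18 = 240/13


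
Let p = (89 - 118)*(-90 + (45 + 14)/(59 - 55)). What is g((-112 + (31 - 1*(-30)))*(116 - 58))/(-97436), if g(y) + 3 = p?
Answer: -8717/389744 ≈ -0.022366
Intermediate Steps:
p = 8729/4 (p = -29*(-90 + 59/4) = -29*(-301/4) = 8729/4 ≈ 2182.3)
g(y) = 8717/4 (g(y) = -3 + 8729/4 = 8717/4)
g((-112 + (31 - 1*(-30)))*(116 - 58))/(-97436) = (8717/4)/(-97436) = (8717/4)*(-1/97436) = -8717/389744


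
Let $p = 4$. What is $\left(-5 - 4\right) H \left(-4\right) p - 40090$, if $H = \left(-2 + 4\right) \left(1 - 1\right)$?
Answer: $-40090$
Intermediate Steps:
$H = 0$ ($H = 2 \cdot 0 = 0$)
$\left(-5 - 4\right) H \left(-4\right) p - 40090 = \left(-5 - 4\right) 0 \left(-4\right) 4 - 40090 = \left(-9\right) 0 \left(-4\right) 4 - 40090 = 0 \left(-4\right) 4 - 40090 = 0 \cdot 4 - 40090 = 0 - 40090 = -40090$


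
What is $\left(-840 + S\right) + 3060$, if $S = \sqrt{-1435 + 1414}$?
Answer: $2220 + i \sqrt{21} \approx 2220.0 + 4.5826 i$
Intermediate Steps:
$S = i \sqrt{21}$ ($S = \sqrt{-21} = i \sqrt{21} \approx 4.5826 i$)
$\left(-840 + S\right) + 3060 = \left(-840 + i \sqrt{21}\right) + 3060 = 2220 + i \sqrt{21}$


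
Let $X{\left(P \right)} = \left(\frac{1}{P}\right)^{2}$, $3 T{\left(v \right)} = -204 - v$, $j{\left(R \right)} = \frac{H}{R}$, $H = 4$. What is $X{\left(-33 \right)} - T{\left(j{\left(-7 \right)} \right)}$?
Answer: $\frac{516919}{7623} \approx 67.81$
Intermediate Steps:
$j{\left(R \right)} = \frac{4}{R}$
$T{\left(v \right)} = -68 - \frac{v}{3}$ ($T{\left(v \right)} = \frac{-204 - v}{3} = -68 - \frac{v}{3}$)
$X{\left(P \right)} = \frac{1}{P^{2}}$
$X{\left(-33 \right)} - T{\left(j{\left(-7 \right)} \right)} = \frac{1}{1089} - \left(-68 - \frac{4 \frac{1}{-7}}{3}\right) = \frac{1}{1089} - \left(-68 - \frac{4 \left(- \frac{1}{7}\right)}{3}\right) = \frac{1}{1089} - \left(-68 - - \frac{4}{21}\right) = \frac{1}{1089} - \left(-68 + \frac{4}{21}\right) = \frac{1}{1089} - - \frac{1424}{21} = \frac{1}{1089} + \frac{1424}{21} = \frac{516919}{7623}$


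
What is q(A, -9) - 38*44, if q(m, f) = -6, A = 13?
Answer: -1678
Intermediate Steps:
q(A, -9) - 38*44 = -6 - 38*44 = -6 - 1672 = -1678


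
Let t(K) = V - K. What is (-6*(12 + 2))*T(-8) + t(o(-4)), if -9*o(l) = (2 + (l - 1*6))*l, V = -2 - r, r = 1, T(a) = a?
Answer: 6053/9 ≈ 672.56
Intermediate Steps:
V = -3 (V = -2 - 1*1 = -2 - 1 = -3)
o(l) = -l*(-4 + l)/9 (o(l) = -(2 + (l - 1*6))*l/9 = -(2 + (l - 6))*l/9 = -(2 + (-6 + l))*l/9 = -(-4 + l)*l/9 = -l*(-4 + l)/9)
t(K) = -3 - K
(-6*(12 + 2))*T(-8) + t(o(-4)) = -6*(12 + 2)*(-8) + (-3 - (-4)*(4 - 1*(-4))/9) = -6*14*(-8) + (-3 - (-4)*(4 + 4)/9) = -84*(-8) + (-3 - (-4)*8/9) = 672 + (-3 - 1*(-32/9)) = 672 + (-3 + 32/9) = 672 + 5/9 = 6053/9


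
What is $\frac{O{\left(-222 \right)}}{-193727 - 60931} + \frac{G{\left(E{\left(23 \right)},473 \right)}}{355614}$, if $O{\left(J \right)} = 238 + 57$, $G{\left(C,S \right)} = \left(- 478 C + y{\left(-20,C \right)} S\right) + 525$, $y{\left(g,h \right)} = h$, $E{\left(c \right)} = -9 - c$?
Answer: $\frac{5794550}{7546662501} \approx 0.00076783$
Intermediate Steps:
$G{\left(C,S \right)} = 525 - 478 C + C S$ ($G{\left(C,S \right)} = \left(- 478 C + C S\right) + 525 = 525 - 478 C + C S$)
$O{\left(J \right)} = 295$
$\frac{O{\left(-222 \right)}}{-193727 - 60931} + \frac{G{\left(E{\left(23 \right)},473 \right)}}{355614} = \frac{295}{-193727 - 60931} + \frac{525 - 478 \left(-9 - 23\right) + \left(-9 - 23\right) 473}{355614} = \frac{295}{-193727 - 60931} + \left(525 - 478 \left(-9 - 23\right) + \left(-9 - 23\right) 473\right) \frac{1}{355614} = \frac{295}{-254658} + \left(525 - -15296 - 15136\right) \frac{1}{355614} = 295 \left(- \frac{1}{254658}\right) + \left(525 + 15296 - 15136\right) \frac{1}{355614} = - \frac{295}{254658} + 685 \cdot \frac{1}{355614} = - \frac{295}{254658} + \frac{685}{355614} = \frac{5794550}{7546662501}$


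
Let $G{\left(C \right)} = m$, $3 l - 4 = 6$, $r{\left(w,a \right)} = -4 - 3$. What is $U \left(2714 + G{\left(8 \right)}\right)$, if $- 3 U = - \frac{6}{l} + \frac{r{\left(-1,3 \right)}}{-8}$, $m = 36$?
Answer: $\frac{10175}{12} \approx 847.92$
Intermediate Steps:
$r{\left(w,a \right)} = -7$ ($r{\left(w,a \right)} = -4 - 3 = -7$)
$l = \frac{10}{3}$ ($l = \frac{4}{3} + \frac{1}{3} \cdot 6 = \frac{4}{3} + 2 = \frac{10}{3} \approx 3.3333$)
$G{\left(C \right)} = 36$
$U = \frac{37}{120}$ ($U = - \frac{- \frac{6}{\frac{10}{3}} - \frac{7}{-8}}{3} = - \frac{\left(-6\right) \frac{3}{10} - - \frac{7}{8}}{3} = - \frac{- \frac{9}{5} + \frac{7}{8}}{3} = \left(- \frac{1}{3}\right) \left(- \frac{37}{40}\right) = \frac{37}{120} \approx 0.30833$)
$U \left(2714 + G{\left(8 \right)}\right) = \frac{37 \left(2714 + 36\right)}{120} = \frac{37}{120} \cdot 2750 = \frac{10175}{12}$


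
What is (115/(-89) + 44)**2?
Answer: 14447601/7921 ≈ 1824.0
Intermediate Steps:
(115/(-89) + 44)**2 = (115*(-1/89) + 44)**2 = (-115/89 + 44)**2 = (3801/89)**2 = 14447601/7921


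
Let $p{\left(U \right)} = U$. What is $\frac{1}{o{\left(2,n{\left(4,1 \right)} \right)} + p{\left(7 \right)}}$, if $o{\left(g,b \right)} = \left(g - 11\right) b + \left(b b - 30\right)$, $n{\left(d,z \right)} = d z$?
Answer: $- \frac{1}{43} \approx -0.023256$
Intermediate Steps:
$o{\left(g,b \right)} = -30 + b^{2} + b \left(-11 + g\right)$ ($o{\left(g,b \right)} = \left(g - 11\right) b + \left(b^{2} - 30\right) = \left(-11 + g\right) b + \left(-30 + b^{2}\right) = b \left(-11 + g\right) + \left(-30 + b^{2}\right) = -30 + b^{2} + b \left(-11 + g\right)$)
$\frac{1}{o{\left(2,n{\left(4,1 \right)} \right)} + p{\left(7 \right)}} = \frac{1}{\left(-30 + \left(4 \cdot 1\right)^{2} - 11 \cdot 4 \cdot 1 + 4 \cdot 1 \cdot 2\right) + 7} = \frac{1}{\left(-30 + 4^{2} - 44 + 4 \cdot 2\right) + 7} = \frac{1}{\left(-30 + 16 - 44 + 8\right) + 7} = \frac{1}{-50 + 7} = \frac{1}{-43} = - \frac{1}{43}$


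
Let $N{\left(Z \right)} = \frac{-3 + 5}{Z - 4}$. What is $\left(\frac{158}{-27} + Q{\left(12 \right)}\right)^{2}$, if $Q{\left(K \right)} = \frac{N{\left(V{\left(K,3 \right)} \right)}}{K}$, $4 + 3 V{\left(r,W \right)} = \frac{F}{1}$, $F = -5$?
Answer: $\frac{4932841}{142884} \approx 34.523$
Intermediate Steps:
$V{\left(r,W \right)} = -3$ ($V{\left(r,W \right)} = - \frac{4}{3} + \frac{\left(-5\right) 1^{-1}}{3} = - \frac{4}{3} + \frac{\left(-5\right) 1}{3} = - \frac{4}{3} + \frac{1}{3} \left(-5\right) = - \frac{4}{3} - \frac{5}{3} = -3$)
$N{\left(Z \right)} = \frac{2}{-4 + Z}$
$Q{\left(K \right)} = - \frac{2}{7 K}$ ($Q{\left(K \right)} = \frac{2 \frac{1}{-4 - 3}}{K} = \frac{2 \frac{1}{-7}}{K} = \frac{2 \left(- \frac{1}{7}\right)}{K} = - \frac{2}{7 K}$)
$\left(\frac{158}{-27} + Q{\left(12 \right)}\right)^{2} = \left(\frac{158}{-27} - \frac{2}{7 \cdot 12}\right)^{2} = \left(158 \left(- \frac{1}{27}\right) - \frac{1}{42}\right)^{2} = \left(- \frac{158}{27} - \frac{1}{42}\right)^{2} = \left(- \frac{2221}{378}\right)^{2} = \frac{4932841}{142884}$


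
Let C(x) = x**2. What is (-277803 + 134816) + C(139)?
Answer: -123666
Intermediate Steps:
(-277803 + 134816) + C(139) = (-277803 + 134816) + 139**2 = -142987 + 19321 = -123666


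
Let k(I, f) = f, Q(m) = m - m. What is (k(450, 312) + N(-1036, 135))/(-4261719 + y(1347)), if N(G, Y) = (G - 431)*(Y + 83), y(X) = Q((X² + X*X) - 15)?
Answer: 15214/202939 ≈ 0.074968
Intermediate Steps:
Q(m) = 0
y(X) = 0
N(G, Y) = (-431 + G)*(83 + Y)
(k(450, 312) + N(-1036, 135))/(-4261719 + y(1347)) = (312 + (-35773 - 431*135 + 83*(-1036) - 1036*135))/(-4261719 + 0) = (312 + (-35773 - 58185 - 85988 - 139860))/(-4261719) = (312 - 319806)*(-1/4261719) = -319494*(-1/4261719) = 15214/202939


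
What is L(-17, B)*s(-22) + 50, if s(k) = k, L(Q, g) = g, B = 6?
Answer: -82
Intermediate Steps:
L(-17, B)*s(-22) + 50 = 6*(-22) + 50 = -132 + 50 = -82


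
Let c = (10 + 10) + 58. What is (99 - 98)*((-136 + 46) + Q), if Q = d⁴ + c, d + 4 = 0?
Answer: 244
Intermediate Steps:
d = -4 (d = -4 + 0 = -4)
c = 78 (c = 20 + 58 = 78)
Q = 334 (Q = (-4)⁴ + 78 = 256 + 78 = 334)
(99 - 98)*((-136 + 46) + Q) = (99 - 98)*((-136 + 46) + 334) = 1*(-90 + 334) = 1*244 = 244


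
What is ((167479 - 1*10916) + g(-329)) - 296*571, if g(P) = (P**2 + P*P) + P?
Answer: 203700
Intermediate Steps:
g(P) = P + 2*P**2 (g(P) = (P**2 + P**2) + P = 2*P**2 + P = P + 2*P**2)
((167479 - 1*10916) + g(-329)) - 296*571 = ((167479 - 1*10916) - 329*(1 + 2*(-329))) - 296*571 = ((167479 - 10916) - 329*(1 - 658)) - 169016 = (156563 - 329*(-657)) - 169016 = (156563 + 216153) - 169016 = 372716 - 169016 = 203700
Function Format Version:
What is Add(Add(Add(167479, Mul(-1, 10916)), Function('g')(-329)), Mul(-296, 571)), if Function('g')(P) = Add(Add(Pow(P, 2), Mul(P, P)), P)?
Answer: 203700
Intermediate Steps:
Function('g')(P) = Add(P, Mul(2, Pow(P, 2))) (Function('g')(P) = Add(Add(Pow(P, 2), Pow(P, 2)), P) = Add(Mul(2, Pow(P, 2)), P) = Add(P, Mul(2, Pow(P, 2))))
Add(Add(Add(167479, Mul(-1, 10916)), Function('g')(-329)), Mul(-296, 571)) = Add(Add(Add(167479, Mul(-1, 10916)), Mul(-329, Add(1, Mul(2, -329)))), Mul(-296, 571)) = Add(Add(Add(167479, -10916), Mul(-329, Add(1, -658))), -169016) = Add(Add(156563, Mul(-329, -657)), -169016) = Add(Add(156563, 216153), -169016) = Add(372716, -169016) = 203700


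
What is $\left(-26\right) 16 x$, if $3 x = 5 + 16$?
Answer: $-2912$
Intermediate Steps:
$x = 7$ ($x = \frac{5 + 16}{3} = \frac{1}{3} \cdot 21 = 7$)
$\left(-26\right) 16 x = \left(-26\right) 16 \cdot 7 = \left(-416\right) 7 = -2912$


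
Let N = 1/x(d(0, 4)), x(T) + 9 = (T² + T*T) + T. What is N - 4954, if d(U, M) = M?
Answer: -133757/27 ≈ -4954.0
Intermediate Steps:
x(T) = -9 + T + 2*T² (x(T) = -9 + ((T² + T*T) + T) = -9 + ((T² + T²) + T) = -9 + (2*T² + T) = -9 + (T + 2*T²) = -9 + T + 2*T²)
N = 1/27 (N = 1/(-9 + 4 + 2*4²) = 1/(-9 + 4 + 2*16) = 1/(-9 + 4 + 32) = 1/27 ≈ 0.037037)
N - 4954 = 1/27 - 4954 = -133757/27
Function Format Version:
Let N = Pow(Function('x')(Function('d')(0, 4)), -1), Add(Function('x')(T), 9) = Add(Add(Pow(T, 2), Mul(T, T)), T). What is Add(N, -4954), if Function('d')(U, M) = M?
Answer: Rational(-133757, 27) ≈ -4954.0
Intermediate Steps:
Function('x')(T) = Add(-9, T, Mul(2, Pow(T, 2))) (Function('x')(T) = Add(-9, Add(Add(Pow(T, 2), Mul(T, T)), T)) = Add(-9, Add(Add(Pow(T, 2), Pow(T, 2)), T)) = Add(-9, Add(Mul(2, Pow(T, 2)), T)) = Add(-9, Add(T, Mul(2, Pow(T, 2)))) = Add(-9, T, Mul(2, Pow(T, 2))))
N = Rational(1, 27) (N = Pow(Add(-9, 4, Mul(2, Pow(4, 2))), -1) = Pow(Add(-9, 4, Mul(2, 16)), -1) = Pow(Add(-9, 4, 32), -1) = Pow(27, -1) = Rational(1, 27) ≈ 0.037037)
Add(N, -4954) = Add(Rational(1, 27), -4954) = Rational(-133757, 27)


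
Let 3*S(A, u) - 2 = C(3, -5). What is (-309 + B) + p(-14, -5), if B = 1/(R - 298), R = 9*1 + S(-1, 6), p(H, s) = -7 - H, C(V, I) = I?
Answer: -87581/290 ≈ -302.00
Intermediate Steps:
S(A, u) = -1 (S(A, u) = 2/3 + (1/3)*(-5) = 2/3 - 5/3 = -1)
R = 8 (R = 9*1 - 1 = 9 - 1 = 8)
B = -1/290 (B = 1/(8 - 298) = 1/(-290) = -1/290 ≈ -0.0034483)
(-309 + B) + p(-14, -5) = (-309 - 1/290) + (-7 - 1*(-14)) = -89611/290 + (-7 + 14) = -89611/290 + 7 = -87581/290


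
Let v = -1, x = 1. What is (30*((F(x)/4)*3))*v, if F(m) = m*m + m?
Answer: -45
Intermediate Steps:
F(m) = m + m² (F(m) = m² + m = m + m²)
(30*((F(x)/4)*3))*v = (30*(((1*(1 + 1))/4)*3))*(-1) = (30*(((1*2)*(¼))*3))*(-1) = (30*((2*(¼))*3))*(-1) = (30*((½)*3))*(-1) = (30*(3/2))*(-1) = 45*(-1) = -45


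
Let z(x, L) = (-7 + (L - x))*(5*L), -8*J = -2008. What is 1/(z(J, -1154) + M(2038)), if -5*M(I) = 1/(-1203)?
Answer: 6015/49005648601 ≈ 1.2274e-7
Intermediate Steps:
J = 251 (J = -1/8*(-2008) = 251)
M(I) = 1/6015 (M(I) = -1/5/(-1203) = -1/5*(-1/1203) = 1/6015)
z(x, L) = 5*L*(-7 + L - x) (z(x, L) = (-7 + L - x)*(5*L) = 5*L*(-7 + L - x))
1/(z(J, -1154) + M(2038)) = 1/(5*(-1154)*(-7 - 1154 - 1*251) + 1/6015) = 1/(5*(-1154)*(-7 - 1154 - 251) + 1/6015) = 1/(5*(-1154)*(-1412) + 1/6015) = 1/(8147240 + 1/6015) = 1/(49005648601/6015) = 6015/49005648601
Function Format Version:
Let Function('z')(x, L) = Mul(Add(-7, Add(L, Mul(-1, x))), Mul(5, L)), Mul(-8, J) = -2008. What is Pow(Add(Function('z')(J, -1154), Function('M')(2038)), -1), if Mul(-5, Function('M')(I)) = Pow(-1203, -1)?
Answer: Rational(6015, 49005648601) ≈ 1.2274e-7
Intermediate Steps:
J = 251 (J = Mul(Rational(-1, 8), -2008) = 251)
Function('M')(I) = Rational(1, 6015) (Function('M')(I) = Mul(Rational(-1, 5), Pow(-1203, -1)) = Mul(Rational(-1, 5), Rational(-1, 1203)) = Rational(1, 6015))
Function('z')(x, L) = Mul(5, L, Add(-7, L, Mul(-1, x))) (Function('z')(x, L) = Mul(Add(-7, L, Mul(-1, x)), Mul(5, L)) = Mul(5, L, Add(-7, L, Mul(-1, x))))
Pow(Add(Function('z')(J, -1154), Function('M')(2038)), -1) = Pow(Add(Mul(5, -1154, Add(-7, -1154, Mul(-1, 251))), Rational(1, 6015)), -1) = Pow(Add(Mul(5, -1154, Add(-7, -1154, -251)), Rational(1, 6015)), -1) = Pow(Add(Mul(5, -1154, -1412), Rational(1, 6015)), -1) = Pow(Add(8147240, Rational(1, 6015)), -1) = Pow(Rational(49005648601, 6015), -1) = Rational(6015, 49005648601)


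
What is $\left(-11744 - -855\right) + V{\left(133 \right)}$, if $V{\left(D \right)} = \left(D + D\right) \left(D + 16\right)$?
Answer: $28745$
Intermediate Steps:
$V{\left(D \right)} = 2 D \left(16 + D\right)$
$\left(-11744 - -855\right) + V{\left(133 \right)} = \left(-11744 - -855\right) + 2 \cdot 133 \left(16 + 133\right) = \left(-11744 + 855\right) + 2 \cdot 133 \cdot 149 = -10889 + 39634 = 28745$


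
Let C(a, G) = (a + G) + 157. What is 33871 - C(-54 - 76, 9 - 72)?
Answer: 33907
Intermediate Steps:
C(a, G) = 157 + G + a (C(a, G) = (G + a) + 157 = 157 + G + a)
33871 - C(-54 - 76, 9 - 72) = 33871 - (157 + (9 - 72) + (-54 - 76)) = 33871 - (157 - 63 - 130) = 33871 - 1*(-36) = 33871 + 36 = 33907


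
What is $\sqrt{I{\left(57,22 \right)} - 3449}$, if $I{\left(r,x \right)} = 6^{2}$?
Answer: $i \sqrt{3413} \approx 58.421 i$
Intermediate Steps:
$I{\left(r,x \right)} = 36$
$\sqrt{I{\left(57,22 \right)} - 3449} = \sqrt{36 - 3449} = \sqrt{-3413} = i \sqrt{3413}$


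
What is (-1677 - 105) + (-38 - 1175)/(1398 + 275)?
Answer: -2982499/1673 ≈ -1782.7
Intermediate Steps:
(-1677 - 105) + (-38 - 1175)/(1398 + 275) = -1782 - 1213/1673 = -2982499/1673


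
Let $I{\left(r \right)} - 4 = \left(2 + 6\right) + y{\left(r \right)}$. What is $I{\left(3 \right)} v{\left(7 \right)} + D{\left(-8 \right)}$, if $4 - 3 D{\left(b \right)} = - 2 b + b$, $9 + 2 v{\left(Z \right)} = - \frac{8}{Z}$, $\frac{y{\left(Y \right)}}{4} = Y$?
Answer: $- \frac{2584}{21} \approx -123.05$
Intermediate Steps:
$y{\left(Y \right)} = 4 Y$
$v{\left(Z \right)} = - \frac{9}{2} - \frac{4}{Z}$ ($v{\left(Z \right)} = - \frac{9}{2} + \frac{\left(-8\right) \frac{1}{Z}}{2} = - \frac{9}{2} - \frac{4}{Z}$)
$I{\left(r \right)} = 12 + 4 r$ ($I{\left(r \right)} = 4 + \left(\left(2 + 6\right) + 4 r\right) = 4 + \left(8 + 4 r\right) = 12 + 4 r$)
$D{\left(b \right)} = \frac{4}{3} + \frac{b}{3}$ ($D{\left(b \right)} = \frac{4}{3} - \frac{- 2 b + b}{3} = \frac{4}{3} - \frac{\left(-1\right) b}{3} = \frac{4}{3} + \frac{b}{3}$)
$I{\left(3 \right)} v{\left(7 \right)} + D{\left(-8 \right)} = \left(12 + 4 \cdot 3\right) \left(- \frac{9}{2} - \frac{4}{7}\right) + \left(\frac{4}{3} + \frac{1}{3} \left(-8\right)\right) = \left(12 + 12\right) \left(- \frac{9}{2} - \frac{4}{7}\right) + \left(\frac{4}{3} - \frac{8}{3}\right) = 24 \left(- \frac{9}{2} - \frac{4}{7}\right) - \frac{4}{3} = 24 \left(- \frac{71}{14}\right) - \frac{4}{3} = - \frac{852}{7} - \frac{4}{3} = - \frac{2584}{21}$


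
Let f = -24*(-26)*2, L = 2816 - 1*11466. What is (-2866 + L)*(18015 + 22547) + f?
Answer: -467110744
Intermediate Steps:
L = -8650 (L = 2816 - 11466 = -8650)
f = 1248 (f = 624*2 = 1248)
(-2866 + L)*(18015 + 22547) + f = (-2866 - 8650)*(18015 + 22547) + 1248 = -11516*40562 + 1248 = -467111992 + 1248 = -467110744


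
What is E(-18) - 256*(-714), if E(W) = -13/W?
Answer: 3290125/18 ≈ 1.8278e+5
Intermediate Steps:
E(-18) - 256*(-714) = -13/(-18) - 256*(-714) = -13*(-1/18) + 182784 = 13/18 + 182784 = 3290125/18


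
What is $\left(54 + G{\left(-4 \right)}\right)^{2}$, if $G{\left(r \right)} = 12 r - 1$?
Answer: $25$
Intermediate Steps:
$G{\left(r \right)} = -1 + 12 r$
$\left(54 + G{\left(-4 \right)}\right)^{2} = \left(54 + \left(-1 + 12 \left(-4\right)\right)\right)^{2} = \left(54 - 49\right)^{2} = 5^{2} = 25$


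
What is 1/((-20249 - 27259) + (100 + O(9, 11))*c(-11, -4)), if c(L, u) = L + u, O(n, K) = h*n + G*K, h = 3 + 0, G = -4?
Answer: -1/48753 ≈ -2.0512e-5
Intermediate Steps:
h = 3
O(n, K) = -4*K + 3*n (O(n, K) = 3*n - 4*K = -4*K + 3*n)
1/((-20249 - 27259) + (100 + O(9, 11))*c(-11, -4)) = 1/((-20249 - 27259) + (100 + (-4*11 + 3*9))*(-11 - 4)) = 1/(-47508 + (100 + (-44 + 27))*(-15)) = 1/(-47508 + (100 - 17)*(-15)) = 1/(-47508 + 83*(-15)) = 1/(-47508 - 1245) = 1/(-48753) = -1/48753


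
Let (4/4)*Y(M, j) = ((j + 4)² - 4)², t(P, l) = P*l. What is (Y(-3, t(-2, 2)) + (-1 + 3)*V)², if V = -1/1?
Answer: 196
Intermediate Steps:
V = -1 (V = -1*1 = -1)
Y(M, j) = (-4 + (4 + j)²)² (Y(M, j) = ((j + 4)² - 4)² = ((4 + j)² - 4)² = (-4 + (4 + j)²)²)
(Y(-3, t(-2, 2)) + (-1 + 3)*V)² = ((-4 + (4 - 2*2)²)² + (-1 + 3)*(-1))² = ((-4 + (4 - 4)²)² + 2*(-1))² = ((-4 + 0²)² - 2)² = ((-4 + 0)² - 2)² = ((-4)² - 2)² = (16 - 2)² = 14² = 196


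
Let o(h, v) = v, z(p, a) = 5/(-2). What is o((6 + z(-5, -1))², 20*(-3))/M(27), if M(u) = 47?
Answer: -60/47 ≈ -1.2766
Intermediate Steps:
z(p, a) = -5/2 (z(p, a) = 5*(-½) = -5/2)
o((6 + z(-5, -1))², 20*(-3))/M(27) = (20*(-3))/47 = -60*1/47 = -60/47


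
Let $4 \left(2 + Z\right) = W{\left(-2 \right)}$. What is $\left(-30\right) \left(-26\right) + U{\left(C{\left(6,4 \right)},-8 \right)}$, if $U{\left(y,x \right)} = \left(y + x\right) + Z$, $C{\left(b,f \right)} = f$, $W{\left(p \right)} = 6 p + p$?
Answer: $\frac{1541}{2} \approx 770.5$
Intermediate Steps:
$W{\left(p \right)} = 7 p$
$Z = - \frac{11}{2}$ ($Z = -2 + \frac{7 \left(-2\right)}{4} = -2 + \frac{1}{4} \left(-14\right) = -2 - \frac{7}{2} = - \frac{11}{2} \approx -5.5$)
$U{\left(y,x \right)} = - \frac{11}{2} + x + y$ ($U{\left(y,x \right)} = \left(y + x\right) - \frac{11}{2} = \left(x + y\right) - \frac{11}{2} = - \frac{11}{2} + x + y$)
$\left(-30\right) \left(-26\right) + U{\left(C{\left(6,4 \right)},-8 \right)} = \left(-30\right) \left(-26\right) - \frac{19}{2} = 780 - \frac{19}{2} = \frac{1541}{2}$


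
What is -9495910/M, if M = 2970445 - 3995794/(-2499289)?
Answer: -23733023407990/7424004509399 ≈ -3.1968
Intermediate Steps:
M = 7424004509399/2499289 (M = 2970445 - 3995794*(-1)/2499289 = 2970445 - 1*(-3995794/2499289) = 2970445 + 3995794/2499289 = 7424004509399/2499289 ≈ 2.9704e+6)
-9495910/M = -9495910/7424004509399/2499289 = -9495910*2499289/7424004509399 = -23733023407990/7424004509399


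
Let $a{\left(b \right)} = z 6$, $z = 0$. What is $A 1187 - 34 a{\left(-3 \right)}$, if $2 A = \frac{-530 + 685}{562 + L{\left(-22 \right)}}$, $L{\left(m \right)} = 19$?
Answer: $\frac{183985}{1162} \approx 158.33$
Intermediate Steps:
$a{\left(b \right)} = 0$ ($a{\left(b \right)} = 0 \cdot 6 = 0$)
$A = \frac{155}{1162}$ ($A = \frac{\left(-530 + 685\right) \frac{1}{562 + 19}}{2} = \frac{155 \cdot \frac{1}{581}}{2} = \frac{1}{2} \cdot \frac{155}{581} = \frac{155}{1162} \approx 0.13339$)
$A 1187 - 34 a{\left(-3 \right)} = \frac{155}{1162} \cdot 1187 - 0 = \frac{183985}{1162} + 0 = \frac{183985}{1162}$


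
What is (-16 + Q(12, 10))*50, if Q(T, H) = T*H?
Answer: 5200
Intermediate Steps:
Q(T, H) = H*T
(-16 + Q(12, 10))*50 = (-16 + 10*12)*50 = (-16 + 120)*50 = 104*50 = 5200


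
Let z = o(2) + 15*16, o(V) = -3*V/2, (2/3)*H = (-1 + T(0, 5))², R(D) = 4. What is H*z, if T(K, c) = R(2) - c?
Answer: 1422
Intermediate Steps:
T(K, c) = 4 - c
H = 6 (H = 3*(-1 + (4 - 1*5))²/2 = 3*(-1 + (4 - 5))²/2 = 3*(-1 - 1)²/2 = (3/2)*(-2)² = (3/2)*4 = 6)
o(V) = -3*V/2 (o(V) = -3*V*(½) = -3*V/2)
z = 237 (z = -3/2*2 + 15*16 = -3 + 240 = 237)
H*z = 6*237 = 1422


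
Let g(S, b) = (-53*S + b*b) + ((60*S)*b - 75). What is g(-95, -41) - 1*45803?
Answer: 194538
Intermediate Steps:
g(S, b) = -75 + b² - 53*S + 60*S*b (g(S, b) = (-53*S + b²) + (60*S*b - 75) = (b² - 53*S) + (-75 + 60*S*b) = -75 + b² - 53*S + 60*S*b)
g(-95, -41) - 1*45803 = (-75 + (-41)² - 53*(-95) + 60*(-95)*(-41)) - 1*45803 = (-75 + 1681 + 5035 + 233700) - 45803 = 240341 - 45803 = 194538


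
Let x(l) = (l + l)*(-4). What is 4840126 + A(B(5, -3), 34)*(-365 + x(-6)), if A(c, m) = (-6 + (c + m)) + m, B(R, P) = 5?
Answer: 4818887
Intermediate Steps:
x(l) = -8*l (x(l) = (2*l)*(-4) = -8*l)
A(c, m) = -6 + c + 2*m (A(c, m) = (-6 + c + m) + m = -6 + c + 2*m)
4840126 + A(B(5, -3), 34)*(-365 + x(-6)) = 4840126 + (-6 + 5 + 2*34)*(-365 - 8*(-6)) = 4840126 + (-6 + 5 + 68)*(-365 + 48) = 4840126 + 67*(-317) = 4840126 - 21239 = 4818887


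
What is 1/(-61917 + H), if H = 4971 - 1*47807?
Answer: -1/104753 ≈ -9.5463e-6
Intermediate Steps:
H = -42836 (H = 4971 - 47807 = -42836)
1/(-61917 + H) = 1/(-61917 - 42836) = 1/(-104753) = -1/104753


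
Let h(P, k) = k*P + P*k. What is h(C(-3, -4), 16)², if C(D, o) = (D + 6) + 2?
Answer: 25600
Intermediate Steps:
C(D, o) = 8 + D (C(D, o) = (6 + D) + 2 = 8 + D)
h(P, k) = 2*P*k (h(P, k) = P*k + P*k = 2*P*k)
h(C(-3, -4), 16)² = (2*(8 - 3)*16)² = (2*5*16)² = 160² = 25600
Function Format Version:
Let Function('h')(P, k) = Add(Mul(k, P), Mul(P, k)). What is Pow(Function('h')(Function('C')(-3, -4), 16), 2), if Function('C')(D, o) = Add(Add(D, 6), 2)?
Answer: 25600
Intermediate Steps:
Function('C')(D, o) = Add(8, D) (Function('C')(D, o) = Add(Add(6, D), 2) = Add(8, D))
Function('h')(P, k) = Mul(2, P, k) (Function('h')(P, k) = Add(Mul(P, k), Mul(P, k)) = Mul(2, P, k))
Pow(Function('h')(Function('C')(-3, -4), 16), 2) = Pow(Mul(2, Add(8, -3), 16), 2) = Pow(Mul(2, 5, 16), 2) = Pow(160, 2) = 25600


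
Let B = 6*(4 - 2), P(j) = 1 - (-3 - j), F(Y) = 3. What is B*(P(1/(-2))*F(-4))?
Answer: 126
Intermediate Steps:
P(j) = 4 + j (P(j) = 1 + (3 + j) = 4 + j)
B = 12 (B = 6*2 = 12)
B*(P(1/(-2))*F(-4)) = 12*((4 + 1/(-2))*3) = 12*((4 + 1*(-1/2))*3) = 12*((4 - 1/2)*3) = 12*((7/2)*3) = 12*(21/2) = 126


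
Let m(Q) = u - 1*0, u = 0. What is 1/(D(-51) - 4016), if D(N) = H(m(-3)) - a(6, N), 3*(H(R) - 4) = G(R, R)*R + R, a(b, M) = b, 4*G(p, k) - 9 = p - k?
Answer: -1/4018 ≈ -0.00024888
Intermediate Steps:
m(Q) = 0 (m(Q) = 0 - 1*0 = 0 + 0 = 0)
G(p, k) = 9/4 - k/4 + p/4 (G(p, k) = 9/4 + (p - k)/4 = 9/4 + (-k/4 + p/4) = 9/4 - k/4 + p/4)
H(R) = 4 + 13*R/12 (H(R) = 4 + ((9/4 - R/4 + R/4)*R + R)/3 = 4 + (9*R/4 + R)/3 = 4 + (13*R/4)/3 = 4 + 13*R/12)
D(N) = -2 (D(N) = (4 + (13/12)*0) - 1*6 = (4 + 0) - 6 = 4 - 6 = -2)
1/(D(-51) - 4016) = 1/(-2 - 4016) = 1/(-4018) = -1/4018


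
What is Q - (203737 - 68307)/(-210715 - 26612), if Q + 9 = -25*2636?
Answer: -15641849813/237327 ≈ -65908.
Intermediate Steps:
Q = -65909 (Q = -9 - 25*2636 = -9 - 65900 = -65909)
Q - (203737 - 68307)/(-210715 - 26612) = -65909 - (203737 - 68307)/(-210715 - 26612) = -65909 - 135430/(-237327) = -65909 - 135430*(-1)/237327 = -65909 - 1*(-135430/237327) = -65909 + 135430/237327 = -15641849813/237327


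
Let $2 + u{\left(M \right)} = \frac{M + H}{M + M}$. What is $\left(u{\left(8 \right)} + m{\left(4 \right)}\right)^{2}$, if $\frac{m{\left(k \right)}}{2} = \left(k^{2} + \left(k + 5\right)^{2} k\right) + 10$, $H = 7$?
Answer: $\frac{125059489}{256} \approx 4.8851 \cdot 10^{5}$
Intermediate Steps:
$m{\left(k \right)} = 20 + 2 k^{2} + 2 k \left(5 + k\right)^{2}$ ($m{\left(k \right)} = 2 \left(\left(k^{2} + \left(k + 5\right)^{2} k\right) + 10\right) = 2 \left(\left(k^{2} + \left(5 + k\right)^{2} k\right) + 10\right) = 2 \left(\left(k^{2} + k \left(5 + k\right)^{2}\right) + 10\right) = 2 \left(10 + k^{2} + k \left(5 + k\right)^{2}\right) = 20 + 2 k^{2} + 2 k \left(5 + k\right)^{2}$)
$u{\left(M \right)} = -2 + \frac{7 + M}{2 M}$ ($u{\left(M \right)} = -2 + \frac{M + 7}{M + M} = -2 + \frac{7 + M}{2 M}$)
$\left(u{\left(8 \right)} + m{\left(4 \right)}\right)^{2} = \left(\frac{7 - 24}{2 \cdot 8} + \left(20 + 2 \cdot 4^{2} + 2 \cdot 4 \left(5 + 4\right)^{2}\right)\right)^{2} = \left(\frac{1}{2} \cdot \frac{1}{8} \left(7 - 24\right) + \left(20 + 2 \cdot 16 + 2 \cdot 4 \cdot 9^{2}\right)\right)^{2} = \left(\frac{1}{2} \cdot \frac{1}{8} \left(-17\right) + \left(20 + 32 + 2 \cdot 4 \cdot 81\right)\right)^{2} = \left(- \frac{17}{16} + \left(20 + 32 + 648\right)\right)^{2} = \left(- \frac{17}{16} + 700\right)^{2} = \left(\frac{11183}{16}\right)^{2} = \frac{125059489}{256}$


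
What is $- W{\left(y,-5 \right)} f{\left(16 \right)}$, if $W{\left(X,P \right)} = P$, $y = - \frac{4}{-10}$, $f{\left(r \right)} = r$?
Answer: $80$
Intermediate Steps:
$y = \frac{2}{5}$ ($y = \left(-4\right) \left(- \frac{1}{10}\right) = \frac{2}{5} \approx 0.4$)
$- W{\left(y,-5 \right)} f{\left(16 \right)} = - \left(-5\right) 16 = \left(-1\right) \left(-80\right) = 80$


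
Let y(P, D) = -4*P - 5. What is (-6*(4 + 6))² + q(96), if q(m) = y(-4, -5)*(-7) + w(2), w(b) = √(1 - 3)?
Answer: 3523 + I*√2 ≈ 3523.0 + 1.4142*I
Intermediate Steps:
w(b) = I*√2 (w(b) = √(-2) = I*√2)
y(P, D) = -5 - 4*P
q(m) = -77 + I*√2 (q(m) = (-5 - 4*(-4))*(-7) + I*√2 = (-5 + 16)*(-7) + I*√2 = 11*(-7) + I*√2 = -77 + I*√2)
(-6*(4 + 6))² + q(96) = (-6*(4 + 6))² + (-77 + I*√2) = (-6*10)² + (-77 + I*√2) = (-60)² + (-77 + I*√2) = 3600 + (-77 + I*√2) = 3523 + I*√2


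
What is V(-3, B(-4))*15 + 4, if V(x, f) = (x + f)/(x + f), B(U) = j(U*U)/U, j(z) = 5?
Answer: 19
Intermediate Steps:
B(U) = 5/U
V(x, f) = 1 (V(x, f) = (f + x)/(f + x) = 1)
V(-3, B(-4))*15 + 4 = 1*15 + 4 = 15 + 4 = 19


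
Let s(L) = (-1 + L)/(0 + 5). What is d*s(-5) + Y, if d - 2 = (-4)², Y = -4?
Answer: -128/5 ≈ -25.600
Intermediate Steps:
d = 18 (d = 2 + (-4)² = 2 + 16 = 18)
s(L) = -⅕ + L/5 (s(L) = (-1 + L)/5 = (-1 + L)*(⅕) = -⅕ + L/5)
d*s(-5) + Y = 18*(-⅕ + (⅕)*(-5)) - 4 = 18*(-⅕ - 1) - 4 = 18*(-6/5) - 4 = -108/5 - 4 = -128/5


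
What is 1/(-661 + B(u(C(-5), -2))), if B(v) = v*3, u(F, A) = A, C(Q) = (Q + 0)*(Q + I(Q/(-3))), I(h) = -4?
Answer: -1/667 ≈ -0.0014993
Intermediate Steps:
C(Q) = Q*(-4 + Q) (C(Q) = (Q + 0)*(Q - 4) = Q*(-4 + Q))
B(v) = 3*v
1/(-661 + B(u(C(-5), -2))) = 1/(-661 + 3*(-2)) = 1/(-661 - 6) = 1/(-667) = -1/667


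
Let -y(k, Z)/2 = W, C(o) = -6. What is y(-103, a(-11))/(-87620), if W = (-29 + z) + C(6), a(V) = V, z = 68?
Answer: 33/43810 ≈ 0.00075325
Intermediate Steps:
W = 33 (W = (-29 + 68) - 6 = 39 - 6 = 33)
y(k, Z) = -66 (y(k, Z) = -2*33 = -66)
y(-103, a(-11))/(-87620) = -66/(-87620) = -66*(-1/87620) = 33/43810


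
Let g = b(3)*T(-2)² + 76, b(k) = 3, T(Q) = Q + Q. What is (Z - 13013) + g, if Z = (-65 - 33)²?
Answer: -3285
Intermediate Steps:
T(Q) = 2*Q
Z = 9604 (Z = (-98)² = 9604)
g = 124 (g = 3*(2*(-2))² + 76 = 3*(-4)² + 76 = 3*16 + 76 = 48 + 76 = 124)
(Z - 13013) + g = (9604 - 13013) + 124 = -3409 + 124 = -3285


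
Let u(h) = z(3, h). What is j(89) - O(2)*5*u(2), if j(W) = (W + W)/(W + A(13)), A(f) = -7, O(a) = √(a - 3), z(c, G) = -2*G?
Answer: 89/41 + 20*I ≈ 2.1707 + 20.0*I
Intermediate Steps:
u(h) = -2*h
O(a) = √(-3 + a)
j(W) = 2*W/(-7 + W) (j(W) = (W + W)/(W - 7) = (2*W)/(-7 + W) = 2*W/(-7 + W))
j(89) - O(2)*5*u(2) = 2*89/(-7 + 89) - √(-3 + 2)*5*(-2*2) = 2*89/82 - √(-1)*5*(-4) = 2*89*(1/82) - I*5*(-4) = 89/41 - 5*I*(-4) = 89/41 - (-20)*I = 89/41 + 20*I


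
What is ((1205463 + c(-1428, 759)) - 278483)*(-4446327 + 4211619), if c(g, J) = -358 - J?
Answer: -217307453004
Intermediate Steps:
((1205463 + c(-1428, 759)) - 278483)*(-4446327 + 4211619) = ((1205463 + (-358 - 1*759)) - 278483)*(-4446327 + 4211619) = ((1205463 + (-358 - 759)) - 278483)*(-234708) = ((1205463 - 1117) - 278483)*(-234708) = (1204346 - 278483)*(-234708) = 925863*(-234708) = -217307453004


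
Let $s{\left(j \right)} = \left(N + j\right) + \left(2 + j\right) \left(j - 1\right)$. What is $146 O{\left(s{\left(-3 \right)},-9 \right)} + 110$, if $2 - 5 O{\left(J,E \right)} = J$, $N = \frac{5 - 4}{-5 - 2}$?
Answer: $\frac{5018}{35} \approx 143.37$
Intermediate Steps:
$N = - \frac{1}{7}$ ($N = 1 \frac{1}{-7} = 1 \left(- \frac{1}{7}\right) = - \frac{1}{7} \approx -0.14286$)
$s{\left(j \right)} = - \frac{1}{7} + j + \left(-1 + j\right) \left(2 + j\right)$ ($s{\left(j \right)} = \left(- \frac{1}{7} + j\right) + \left(2 + j\right) \left(j - 1\right) = \left(- \frac{1}{7} + j\right) + \left(2 + j\right) \left(-1 + j\right) = \left(- \frac{1}{7} + j\right) + \left(-1 + j\right) \left(2 + j\right) = - \frac{1}{7} + j + \left(-1 + j\right) \left(2 + j\right)$)
$O{\left(J,E \right)} = \frac{2}{5} - \frac{J}{5}$
$146 O{\left(s{\left(-3 \right)},-9 \right)} + 110 = 146 \left(\frac{2}{5} - \frac{- \frac{15}{7} + \left(-3\right)^{2} + 2 \left(-3\right)}{5}\right) + 110 = 146 \left(\frac{2}{5} - \frac{- \frac{15}{7} + 9 - 6}{5}\right) + 110 = 146 \left(\frac{2}{5} - \frac{6}{35}\right) + 110 = 146 \cdot \frac{8}{35} + 110 = \frac{1168}{35} + 110 = \frac{5018}{35}$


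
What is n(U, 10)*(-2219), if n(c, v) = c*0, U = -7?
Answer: 0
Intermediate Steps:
n(c, v) = 0
n(U, 10)*(-2219) = 0*(-2219) = 0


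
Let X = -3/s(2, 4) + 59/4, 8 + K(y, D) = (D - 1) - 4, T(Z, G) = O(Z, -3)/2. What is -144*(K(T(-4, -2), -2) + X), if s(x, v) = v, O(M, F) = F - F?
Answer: 144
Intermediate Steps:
O(M, F) = 0
T(Z, G) = 0 (T(Z, G) = 0/2 = 0*(½) = 0)
K(y, D) = -13 + D (K(y, D) = -8 + ((D - 1) - 4) = -8 + ((-1 + D) - 4) = -8 + (-5 + D) = -13 + D)
X = 14 (X = -3/4 + 59/4 = -3*¼ + 59*(¼) = -¾ + 59/4 = 14)
-144*(K(T(-4, -2), -2) + X) = -144*((-13 - 2) + 14) = -144*(-15 + 14) = -144*(-1) = 144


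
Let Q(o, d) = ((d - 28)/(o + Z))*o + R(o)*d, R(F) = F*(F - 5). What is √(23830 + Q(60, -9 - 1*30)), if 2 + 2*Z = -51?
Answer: I*√104990 ≈ 324.02*I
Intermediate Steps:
Z = -53/2 (Z = -1 + (½)*(-51) = -1 - 51/2 = -53/2 ≈ -26.500)
R(F) = F*(-5 + F)
Q(o, d) = d*o*(-5 + o) + o*(-28 + d)/(-53/2 + o) (Q(o, d) = ((d - 28)/(o - 53/2))*o + (o*(-5 + o))*d = ((-28 + d)/(-53/2 + o))*o + d*o*(-5 + o) = o*(-28 + d)/(-53/2 + o) + d*o*(-5 + o) = d*o*(-5 + o) + o*(-28 + d)/(-53/2 + o))
√(23830 + Q(60, -9 - 1*30)) = √(23830 + 60*(-56 + 267*(-9 - 1*30) - 63*(-9 - 1*30)*60 + 2*(-9 - 1*30)*60²)/(-53 + 2*60)) = √(23830 + 60*(-56 + 267*(-9 - 30) - 63*(-9 - 30)*60 + 2*(-9 - 30)*3600)/(-53 + 120)) = √(23830 + 60*(-56 + 267*(-39) - 63*(-39)*60 + 2*(-39)*3600)/67) = √(23830 + 60*(1/67)*(-56 - 10413 + 147420 - 280800)) = √(23830 + 60*(1/67)*(-143849)) = √(23830 - 128820) = √(-104990) = I*√104990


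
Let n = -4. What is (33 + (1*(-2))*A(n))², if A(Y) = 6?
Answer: 441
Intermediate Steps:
(33 + (1*(-2))*A(n))² = (33 + (1*(-2))*6)² = (33 - 2*6)² = (33 - 12)² = 21² = 441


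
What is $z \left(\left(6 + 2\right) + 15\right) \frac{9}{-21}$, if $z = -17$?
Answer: $\frac{1173}{7} \approx 167.57$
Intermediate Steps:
$z \left(\left(6 + 2\right) + 15\right) \frac{9}{-21} = - 17 \left(\left(6 + 2\right) + 15\right) \frac{9}{-21} = - 17 \left(8 + 15\right) 9 \left(- \frac{1}{21}\right) = \left(-17\right) 23 \left(- \frac{3}{7}\right) = \left(-391\right) \left(- \frac{3}{7}\right) = \frac{1173}{7}$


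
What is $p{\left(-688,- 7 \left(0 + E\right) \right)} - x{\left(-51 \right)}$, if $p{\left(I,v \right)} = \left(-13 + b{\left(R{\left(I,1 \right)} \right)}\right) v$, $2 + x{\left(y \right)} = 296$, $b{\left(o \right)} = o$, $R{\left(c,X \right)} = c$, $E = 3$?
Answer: $14427$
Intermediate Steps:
$x{\left(y \right)} = 294$ ($x{\left(y \right)} = -2 + 296 = 294$)
$p{\left(I,v \right)} = v \left(-13 + I\right)$ ($p{\left(I,v \right)} = \left(-13 + I\right) v = v \left(-13 + I\right)$)
$p{\left(-688,- 7 \left(0 + E\right) \right)} - x{\left(-51 \right)} = - 7 \left(0 + 3\right) \left(-13 - 688\right) - 294 = \left(-7\right) 3 \left(-701\right) - 294 = \left(-21\right) \left(-701\right) - 294 = 14721 - 294 = 14427$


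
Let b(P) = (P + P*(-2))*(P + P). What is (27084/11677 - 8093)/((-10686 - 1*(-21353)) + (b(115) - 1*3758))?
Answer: 94474877/228180257 ≈ 0.41404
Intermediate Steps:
b(P) = -2*P² (b(P) = (P - 2*P)*(2*P) = (-P)*(2*P) = -2*P²)
(27084/11677 - 8093)/((-10686 - 1*(-21353)) + (b(115) - 1*3758)) = (27084/11677 - 8093)/((-10686 - 1*(-21353)) + (-2*115² - 1*3758)) = (27084*(1/11677) - 8093)/((-10686 + 21353) + (-2*13225 - 3758)) = (27084/11677 - 8093)/(10667 + (-26450 - 3758)) = -94474877/(11677*(10667 - 30208)) = -94474877/11677/(-19541) = -94474877/11677*(-1/19541) = 94474877/228180257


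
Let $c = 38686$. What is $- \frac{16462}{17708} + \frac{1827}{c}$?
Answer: $- \frac{2605588}{2952809} \approx -0.88241$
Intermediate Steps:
$- \frac{16462}{17708} + \frac{1827}{c} = - \frac{16462}{17708} + \frac{1827}{38686} = \left(-16462\right) \frac{1}{17708} + 1827 \cdot \frac{1}{38686} = - \frac{8231}{8854} + \frac{63}{1334} = - \frac{2605588}{2952809}$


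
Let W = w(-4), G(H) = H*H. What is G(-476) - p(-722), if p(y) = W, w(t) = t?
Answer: 226580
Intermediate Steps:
G(H) = H²
W = -4
p(y) = -4
G(-476) - p(-722) = (-476)² - 1*(-4) = 226576 + 4 = 226580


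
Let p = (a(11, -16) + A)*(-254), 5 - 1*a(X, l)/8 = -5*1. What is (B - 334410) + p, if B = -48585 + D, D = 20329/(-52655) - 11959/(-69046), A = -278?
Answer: -1209581499937379/3635617130 ≈ -3.3270e+5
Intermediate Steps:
a(X, l) = 80 (a(X, l) = 40 - (-40) = 40 - 8*(-5) = 40 + 40 = 80)
D = -773934989/3635617130 (D = 20329*(-1/52655) - 11959*(-1/69046) = -20329/52655 + 11959/69046 = -773934989/3635617130 ≈ -0.21288)
B = -176637232196039/3635617130 (B = -48585 - 773934989/3635617130 = -176637232196039/3635617130 ≈ -48585.)
p = 50292 (p = (80 - 278)*(-254) = -198*(-254) = 50292)
(B - 334410) + p = (-176637232196039/3635617130 - 334410) + 50292 = -1392423956639339/3635617130 + 50292 = -1209581499937379/3635617130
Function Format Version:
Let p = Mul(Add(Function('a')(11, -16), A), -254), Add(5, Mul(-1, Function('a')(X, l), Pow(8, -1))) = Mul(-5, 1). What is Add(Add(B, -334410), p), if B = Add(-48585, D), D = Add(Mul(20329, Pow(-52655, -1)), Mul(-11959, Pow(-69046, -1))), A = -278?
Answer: Rational(-1209581499937379, 3635617130) ≈ -3.3270e+5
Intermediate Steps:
Function('a')(X, l) = 80 (Function('a')(X, l) = Add(40, Mul(-8, Mul(-5, 1))) = Add(40, Mul(-8, -5)) = Add(40, 40) = 80)
D = Rational(-773934989, 3635617130) (D = Add(Mul(20329, Rational(-1, 52655)), Mul(-11959, Rational(-1, 69046))) = Add(Rational(-20329, 52655), Rational(11959, 69046)) = Rational(-773934989, 3635617130) ≈ -0.21288)
B = Rational(-176637232196039, 3635617130) (B = Add(-48585, Rational(-773934989, 3635617130)) = Rational(-176637232196039, 3635617130) ≈ -48585.)
p = 50292 (p = Mul(Add(80, -278), -254) = Mul(-198, -254) = 50292)
Add(Add(B, -334410), p) = Add(Add(Rational(-176637232196039, 3635617130), -334410), 50292) = Add(Rational(-1392423956639339, 3635617130), 50292) = Rational(-1209581499937379, 3635617130)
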